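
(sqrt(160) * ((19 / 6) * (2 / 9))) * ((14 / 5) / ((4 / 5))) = 266 * sqrt(10) / 27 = 31.15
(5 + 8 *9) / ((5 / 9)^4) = 505197 / 625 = 808.32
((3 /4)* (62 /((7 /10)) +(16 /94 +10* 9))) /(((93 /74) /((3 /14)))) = 22.86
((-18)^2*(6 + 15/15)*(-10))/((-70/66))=21384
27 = 27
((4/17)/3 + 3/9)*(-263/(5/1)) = -1841/85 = -21.66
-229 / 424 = -0.54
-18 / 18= -1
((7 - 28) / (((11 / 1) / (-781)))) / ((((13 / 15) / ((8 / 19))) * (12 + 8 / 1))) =8946 / 247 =36.22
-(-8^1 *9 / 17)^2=-5184 / 289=-17.94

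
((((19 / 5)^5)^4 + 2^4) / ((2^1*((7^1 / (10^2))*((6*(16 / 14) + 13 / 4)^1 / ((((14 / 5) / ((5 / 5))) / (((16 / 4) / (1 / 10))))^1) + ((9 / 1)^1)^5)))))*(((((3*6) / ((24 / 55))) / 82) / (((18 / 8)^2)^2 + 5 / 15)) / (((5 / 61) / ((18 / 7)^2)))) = 1176798324945031728883582475491776 / 15829042059581756591796875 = 74344254.09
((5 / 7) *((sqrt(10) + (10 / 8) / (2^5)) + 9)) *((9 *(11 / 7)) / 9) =55 *sqrt(10) / 49 + 63635 / 6272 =13.70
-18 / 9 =-2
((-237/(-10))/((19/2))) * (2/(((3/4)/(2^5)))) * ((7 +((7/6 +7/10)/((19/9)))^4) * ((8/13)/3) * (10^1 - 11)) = -100301576947712/301774565625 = -332.37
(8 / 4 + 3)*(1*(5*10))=250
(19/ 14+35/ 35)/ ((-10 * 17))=-0.01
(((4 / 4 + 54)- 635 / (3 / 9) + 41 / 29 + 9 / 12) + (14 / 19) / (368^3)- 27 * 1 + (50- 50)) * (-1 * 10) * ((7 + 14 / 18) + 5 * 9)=989496.89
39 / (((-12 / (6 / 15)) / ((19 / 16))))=-1.54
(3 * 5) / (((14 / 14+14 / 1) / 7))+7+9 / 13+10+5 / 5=334 / 13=25.69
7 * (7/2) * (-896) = -21952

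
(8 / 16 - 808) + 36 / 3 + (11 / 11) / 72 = -57275 / 72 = -795.49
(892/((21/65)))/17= 57980/357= 162.41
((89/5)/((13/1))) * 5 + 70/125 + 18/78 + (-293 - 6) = -94693/325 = -291.36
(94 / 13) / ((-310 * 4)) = -0.01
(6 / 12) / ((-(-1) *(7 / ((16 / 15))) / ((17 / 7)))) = 136 / 735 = 0.19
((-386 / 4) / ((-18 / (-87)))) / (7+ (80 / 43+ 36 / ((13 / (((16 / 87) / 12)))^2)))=-102618985677 / 1949452372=-52.64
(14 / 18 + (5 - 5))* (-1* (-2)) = 14 / 9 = 1.56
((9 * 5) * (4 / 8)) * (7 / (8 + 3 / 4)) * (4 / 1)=72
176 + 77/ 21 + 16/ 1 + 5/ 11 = 196.12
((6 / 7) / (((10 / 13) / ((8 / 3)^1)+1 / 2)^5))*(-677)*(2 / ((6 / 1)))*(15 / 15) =-634.77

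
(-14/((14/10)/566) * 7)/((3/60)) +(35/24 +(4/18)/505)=-28811610959/36360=-792398.54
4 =4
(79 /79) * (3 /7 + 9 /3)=24 /7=3.43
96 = 96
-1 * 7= -7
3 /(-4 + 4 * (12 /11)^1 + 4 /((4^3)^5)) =2952790016 /357913945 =8.25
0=0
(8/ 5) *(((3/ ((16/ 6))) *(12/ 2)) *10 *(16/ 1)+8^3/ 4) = 9664/ 5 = 1932.80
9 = 9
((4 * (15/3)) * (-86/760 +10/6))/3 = 1771/171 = 10.36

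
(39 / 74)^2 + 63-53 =56281 / 5476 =10.28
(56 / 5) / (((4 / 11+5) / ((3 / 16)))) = 231 / 590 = 0.39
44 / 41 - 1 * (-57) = 2381 / 41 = 58.07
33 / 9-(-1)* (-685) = -2044 / 3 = -681.33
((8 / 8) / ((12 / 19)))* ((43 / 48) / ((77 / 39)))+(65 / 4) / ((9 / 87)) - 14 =708655 / 4928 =143.80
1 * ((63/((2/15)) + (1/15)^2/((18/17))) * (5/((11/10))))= 1913642/891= 2147.75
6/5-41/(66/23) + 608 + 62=216781/330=656.91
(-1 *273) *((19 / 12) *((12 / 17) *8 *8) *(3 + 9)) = -3983616 / 17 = -234330.35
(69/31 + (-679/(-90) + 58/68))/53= 251929/1256895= 0.20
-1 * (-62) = 62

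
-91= -91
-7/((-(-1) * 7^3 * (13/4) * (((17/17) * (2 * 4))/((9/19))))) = -9/24206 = -0.00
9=9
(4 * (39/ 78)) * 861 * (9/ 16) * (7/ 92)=54243/ 736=73.70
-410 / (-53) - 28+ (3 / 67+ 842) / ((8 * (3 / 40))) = 14734631 / 10653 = 1383.14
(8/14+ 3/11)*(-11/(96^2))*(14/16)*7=-455/73728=-0.01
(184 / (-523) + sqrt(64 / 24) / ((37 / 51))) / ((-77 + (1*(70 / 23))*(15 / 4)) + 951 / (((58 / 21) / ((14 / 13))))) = -3190928 / 2768371319 + 589628*sqrt(6) / 195850361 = 0.01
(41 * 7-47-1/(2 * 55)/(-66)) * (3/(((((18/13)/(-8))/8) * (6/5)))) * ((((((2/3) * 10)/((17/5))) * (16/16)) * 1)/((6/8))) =-72505.49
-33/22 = -3/2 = -1.50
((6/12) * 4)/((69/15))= 10/23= 0.43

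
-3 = -3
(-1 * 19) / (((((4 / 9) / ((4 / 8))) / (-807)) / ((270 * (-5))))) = -93147975 / 4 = -23286993.75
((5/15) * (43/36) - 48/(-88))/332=1121/394416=0.00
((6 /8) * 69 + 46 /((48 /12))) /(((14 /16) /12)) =6072 /7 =867.43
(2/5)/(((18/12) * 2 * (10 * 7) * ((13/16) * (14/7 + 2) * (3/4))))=16/20475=0.00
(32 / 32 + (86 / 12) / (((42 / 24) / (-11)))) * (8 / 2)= -3700 / 21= -176.19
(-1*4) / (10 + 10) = -1 / 5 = -0.20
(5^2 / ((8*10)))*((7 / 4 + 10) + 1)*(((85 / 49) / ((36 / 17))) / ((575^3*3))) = 4913 / 858503520000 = 0.00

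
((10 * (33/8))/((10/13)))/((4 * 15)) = 143/160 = 0.89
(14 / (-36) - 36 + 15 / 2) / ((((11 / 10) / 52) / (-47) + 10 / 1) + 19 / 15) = -6354400 / 2478117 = -2.56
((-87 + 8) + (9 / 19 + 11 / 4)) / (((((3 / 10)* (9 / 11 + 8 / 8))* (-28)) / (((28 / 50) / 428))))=63349 / 9758400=0.01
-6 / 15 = -2 / 5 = -0.40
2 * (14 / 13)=28 / 13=2.15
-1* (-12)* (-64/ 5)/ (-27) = 256/ 45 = 5.69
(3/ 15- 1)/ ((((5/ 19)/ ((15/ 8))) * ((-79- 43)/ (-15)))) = -171/ 244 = -0.70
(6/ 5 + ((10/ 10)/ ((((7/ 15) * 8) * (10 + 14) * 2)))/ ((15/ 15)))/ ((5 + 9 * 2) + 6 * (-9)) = -5401/ 138880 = -0.04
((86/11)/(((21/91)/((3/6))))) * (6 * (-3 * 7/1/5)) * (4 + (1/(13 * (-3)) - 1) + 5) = -187222/55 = -3404.04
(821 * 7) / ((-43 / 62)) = -356314 / 43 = -8286.37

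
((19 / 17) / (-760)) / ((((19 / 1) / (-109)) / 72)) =981 / 1615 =0.61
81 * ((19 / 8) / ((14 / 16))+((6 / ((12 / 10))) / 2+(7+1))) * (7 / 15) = 999 / 2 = 499.50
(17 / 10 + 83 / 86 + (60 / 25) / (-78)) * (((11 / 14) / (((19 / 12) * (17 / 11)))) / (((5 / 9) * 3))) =0.51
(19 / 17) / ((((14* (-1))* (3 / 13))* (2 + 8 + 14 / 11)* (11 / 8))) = -247 / 11067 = -0.02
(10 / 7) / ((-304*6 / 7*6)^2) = 0.00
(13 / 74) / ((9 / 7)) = 91 / 666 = 0.14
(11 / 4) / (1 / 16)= 44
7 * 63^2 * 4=111132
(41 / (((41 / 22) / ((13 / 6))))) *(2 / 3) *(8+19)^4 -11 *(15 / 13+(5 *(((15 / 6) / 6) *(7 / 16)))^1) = 42152426239 / 2496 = 16887991.28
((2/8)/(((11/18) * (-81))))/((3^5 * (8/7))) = -7/384912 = -0.00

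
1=1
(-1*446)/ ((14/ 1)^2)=-223/ 98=-2.28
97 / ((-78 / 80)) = -3880 / 39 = -99.49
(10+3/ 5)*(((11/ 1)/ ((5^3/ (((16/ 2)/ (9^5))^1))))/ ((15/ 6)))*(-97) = -904816/ 184528125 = -0.00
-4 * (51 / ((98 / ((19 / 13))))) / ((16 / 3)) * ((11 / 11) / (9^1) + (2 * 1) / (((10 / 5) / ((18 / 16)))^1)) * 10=-143735 / 20384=-7.05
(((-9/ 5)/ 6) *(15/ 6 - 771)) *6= 13833/ 10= 1383.30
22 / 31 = 0.71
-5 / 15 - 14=-14.33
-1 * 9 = -9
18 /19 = 0.95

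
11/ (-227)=-11/ 227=-0.05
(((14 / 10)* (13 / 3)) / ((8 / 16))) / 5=182 / 75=2.43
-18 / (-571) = 18 / 571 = 0.03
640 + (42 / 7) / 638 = 204163 / 319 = 640.01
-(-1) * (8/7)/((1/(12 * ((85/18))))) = 1360/21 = 64.76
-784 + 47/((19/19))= -737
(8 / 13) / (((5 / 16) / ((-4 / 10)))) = -0.79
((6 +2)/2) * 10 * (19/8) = 95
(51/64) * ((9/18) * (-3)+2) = 51/128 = 0.40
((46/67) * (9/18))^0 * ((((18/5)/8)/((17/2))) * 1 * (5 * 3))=27/34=0.79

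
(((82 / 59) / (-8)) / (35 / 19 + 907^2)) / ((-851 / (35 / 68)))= 27265 / 213461532646368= 0.00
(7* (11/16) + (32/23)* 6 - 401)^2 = 20370425625/135424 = 150419.61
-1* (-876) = 876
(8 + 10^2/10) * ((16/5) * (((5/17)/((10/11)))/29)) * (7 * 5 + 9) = 28.27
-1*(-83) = 83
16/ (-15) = -16/ 15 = -1.07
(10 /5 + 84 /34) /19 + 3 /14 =107 /238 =0.45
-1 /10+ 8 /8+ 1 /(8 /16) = 29 /10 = 2.90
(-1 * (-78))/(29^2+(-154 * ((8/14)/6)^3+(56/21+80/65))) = 1341522/14529103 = 0.09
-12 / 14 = -6 / 7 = -0.86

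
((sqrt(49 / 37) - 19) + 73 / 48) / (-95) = 839 / 4560 - 7 * sqrt(37) / 3515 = 0.17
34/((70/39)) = 663/35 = 18.94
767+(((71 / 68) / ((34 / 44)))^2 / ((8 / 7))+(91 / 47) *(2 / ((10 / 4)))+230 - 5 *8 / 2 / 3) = 1871948215679 / 1884233760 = 993.48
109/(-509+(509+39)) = 109/39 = 2.79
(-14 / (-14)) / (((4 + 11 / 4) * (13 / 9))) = 4 / 39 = 0.10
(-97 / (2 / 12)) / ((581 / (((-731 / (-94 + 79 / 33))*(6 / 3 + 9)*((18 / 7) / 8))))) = -694959507 / 24589082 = -28.26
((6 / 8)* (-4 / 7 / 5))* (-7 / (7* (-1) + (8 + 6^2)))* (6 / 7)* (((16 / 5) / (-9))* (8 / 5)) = -0.01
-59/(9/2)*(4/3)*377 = -177944/27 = -6590.52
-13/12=-1.08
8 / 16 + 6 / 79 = 91 / 158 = 0.58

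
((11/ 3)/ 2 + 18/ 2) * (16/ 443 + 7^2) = 470665/ 886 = 531.22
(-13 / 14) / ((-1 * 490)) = 13 / 6860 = 0.00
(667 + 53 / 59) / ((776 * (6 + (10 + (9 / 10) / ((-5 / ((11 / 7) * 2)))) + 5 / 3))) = 10344075 / 205524376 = 0.05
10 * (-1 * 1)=-10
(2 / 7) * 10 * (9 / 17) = 180 / 119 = 1.51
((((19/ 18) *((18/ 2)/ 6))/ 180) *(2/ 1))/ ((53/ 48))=38/ 2385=0.02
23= 23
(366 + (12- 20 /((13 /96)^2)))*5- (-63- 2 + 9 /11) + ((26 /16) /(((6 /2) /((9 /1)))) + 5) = -51891347 /14872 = -3489.20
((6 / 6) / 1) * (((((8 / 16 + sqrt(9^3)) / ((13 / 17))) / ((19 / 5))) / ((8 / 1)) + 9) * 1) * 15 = 603645 / 3952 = 152.74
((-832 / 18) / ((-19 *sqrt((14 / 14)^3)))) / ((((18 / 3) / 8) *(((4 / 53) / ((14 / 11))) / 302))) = 93218944 / 5643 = 16519.39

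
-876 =-876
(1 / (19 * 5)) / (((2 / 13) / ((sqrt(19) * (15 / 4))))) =39 * sqrt(19) / 152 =1.12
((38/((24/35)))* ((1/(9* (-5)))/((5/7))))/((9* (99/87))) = -26999/160380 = -0.17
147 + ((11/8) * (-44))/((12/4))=761/6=126.83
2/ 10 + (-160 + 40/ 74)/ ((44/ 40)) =-294593/ 2035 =-144.76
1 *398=398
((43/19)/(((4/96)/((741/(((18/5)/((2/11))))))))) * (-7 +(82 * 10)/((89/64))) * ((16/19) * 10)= 185523603200/18601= 9973851.04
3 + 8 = 11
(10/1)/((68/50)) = 125/17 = 7.35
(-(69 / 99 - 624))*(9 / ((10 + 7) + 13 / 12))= 310.22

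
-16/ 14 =-8/ 7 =-1.14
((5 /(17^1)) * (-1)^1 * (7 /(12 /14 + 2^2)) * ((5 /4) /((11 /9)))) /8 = -11025 /203456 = -0.05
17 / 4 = 4.25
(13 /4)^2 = 169 /16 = 10.56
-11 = -11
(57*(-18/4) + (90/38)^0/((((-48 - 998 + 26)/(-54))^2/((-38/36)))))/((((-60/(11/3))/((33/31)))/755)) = 90294496347/7167200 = 12598.29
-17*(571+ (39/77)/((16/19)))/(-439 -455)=11971621/1101408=10.87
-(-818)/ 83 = 818/ 83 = 9.86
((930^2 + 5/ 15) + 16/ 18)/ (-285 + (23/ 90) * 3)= -77841110/ 25581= -3042.93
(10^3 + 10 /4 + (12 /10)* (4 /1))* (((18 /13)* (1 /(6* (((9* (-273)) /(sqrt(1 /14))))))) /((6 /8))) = -1439* sqrt(14) /159705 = -0.03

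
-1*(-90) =90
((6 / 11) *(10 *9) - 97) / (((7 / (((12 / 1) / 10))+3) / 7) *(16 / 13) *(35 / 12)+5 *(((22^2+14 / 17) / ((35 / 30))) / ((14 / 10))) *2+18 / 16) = -410895576 / 25506389359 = -0.02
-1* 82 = -82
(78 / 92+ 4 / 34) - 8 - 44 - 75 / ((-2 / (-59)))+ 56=-863146 / 391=-2207.53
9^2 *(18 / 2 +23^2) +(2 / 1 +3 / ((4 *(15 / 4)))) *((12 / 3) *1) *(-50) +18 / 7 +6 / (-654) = 32916249 / 763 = 43140.56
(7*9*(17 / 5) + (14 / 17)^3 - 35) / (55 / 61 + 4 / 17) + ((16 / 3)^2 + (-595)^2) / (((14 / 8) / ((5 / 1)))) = 12065583950836 / 11925585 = 1011739.38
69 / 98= 0.70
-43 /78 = -0.55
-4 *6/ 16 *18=-27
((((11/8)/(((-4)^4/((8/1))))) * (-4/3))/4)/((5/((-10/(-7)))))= -11/2688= -0.00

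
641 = 641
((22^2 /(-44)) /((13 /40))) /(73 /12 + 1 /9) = -15840 /2899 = -5.46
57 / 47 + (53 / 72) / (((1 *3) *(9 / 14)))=72841 / 45684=1.59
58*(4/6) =116/3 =38.67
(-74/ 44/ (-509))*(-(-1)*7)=0.02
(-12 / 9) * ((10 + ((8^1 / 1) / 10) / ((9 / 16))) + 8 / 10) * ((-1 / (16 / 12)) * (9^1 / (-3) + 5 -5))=-110 / 3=-36.67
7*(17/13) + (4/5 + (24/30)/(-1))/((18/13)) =119/13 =9.15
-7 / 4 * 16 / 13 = -28 / 13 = -2.15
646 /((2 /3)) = 969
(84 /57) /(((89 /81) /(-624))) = -1415232 /1691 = -836.92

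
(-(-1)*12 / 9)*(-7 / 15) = -28 / 45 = -0.62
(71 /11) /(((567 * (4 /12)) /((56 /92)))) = 142 /6831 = 0.02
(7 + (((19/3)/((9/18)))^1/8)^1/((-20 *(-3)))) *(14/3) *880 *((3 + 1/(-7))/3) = 2225960/81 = 27480.99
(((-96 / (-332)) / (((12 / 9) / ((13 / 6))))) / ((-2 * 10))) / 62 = -39 / 102920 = -0.00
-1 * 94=-94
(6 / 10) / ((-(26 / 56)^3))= -65856 / 10985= -6.00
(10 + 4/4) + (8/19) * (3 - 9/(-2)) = 269/19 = 14.16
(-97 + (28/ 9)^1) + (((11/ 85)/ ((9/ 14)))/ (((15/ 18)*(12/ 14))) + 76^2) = 2415017/ 425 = 5682.39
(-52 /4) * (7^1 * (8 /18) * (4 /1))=-1456 /9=-161.78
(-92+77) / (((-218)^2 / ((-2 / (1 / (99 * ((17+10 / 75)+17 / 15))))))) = 13563 / 11881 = 1.14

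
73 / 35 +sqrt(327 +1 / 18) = 20.17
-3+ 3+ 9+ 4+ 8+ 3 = 24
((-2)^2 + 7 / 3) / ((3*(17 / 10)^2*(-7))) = -1900 / 18207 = -0.10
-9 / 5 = -1.80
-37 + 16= -21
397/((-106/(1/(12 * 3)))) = -397/3816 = -0.10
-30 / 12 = -5 / 2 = -2.50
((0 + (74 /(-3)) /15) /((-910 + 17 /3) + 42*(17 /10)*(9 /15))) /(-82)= -0.00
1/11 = 0.09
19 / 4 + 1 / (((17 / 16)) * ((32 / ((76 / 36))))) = 2945 / 612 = 4.81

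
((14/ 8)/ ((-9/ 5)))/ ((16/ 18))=-35/ 32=-1.09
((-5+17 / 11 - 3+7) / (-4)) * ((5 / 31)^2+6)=-0.82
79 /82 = 0.96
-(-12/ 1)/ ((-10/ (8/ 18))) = -8/ 15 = -0.53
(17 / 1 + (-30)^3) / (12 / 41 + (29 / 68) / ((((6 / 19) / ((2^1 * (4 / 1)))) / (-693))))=18807151 / 5218317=3.60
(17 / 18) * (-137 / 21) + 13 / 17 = -34679 / 6426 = -5.40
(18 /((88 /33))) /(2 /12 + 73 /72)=486 /85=5.72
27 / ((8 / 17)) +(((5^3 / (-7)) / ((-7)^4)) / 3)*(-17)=23160239 / 403368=57.42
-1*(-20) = 20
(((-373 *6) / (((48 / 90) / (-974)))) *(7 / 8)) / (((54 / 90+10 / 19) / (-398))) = -1081745328825 / 856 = -1263721178.53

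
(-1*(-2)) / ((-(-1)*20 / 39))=39 / 10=3.90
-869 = -869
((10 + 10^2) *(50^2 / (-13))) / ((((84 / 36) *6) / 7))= -137500 / 13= -10576.92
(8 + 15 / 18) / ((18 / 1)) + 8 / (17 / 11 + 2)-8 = -7375 / 1404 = -5.25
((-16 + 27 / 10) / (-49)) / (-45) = -19 / 3150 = -0.01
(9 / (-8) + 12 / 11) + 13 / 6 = 563 / 264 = 2.13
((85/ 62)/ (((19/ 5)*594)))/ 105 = 85/ 14694372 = 0.00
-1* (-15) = 15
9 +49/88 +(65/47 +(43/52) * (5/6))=468947/40326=11.63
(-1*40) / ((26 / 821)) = -16420 / 13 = -1263.08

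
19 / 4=4.75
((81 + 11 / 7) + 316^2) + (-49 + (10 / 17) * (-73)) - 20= 11879369 / 119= 99826.63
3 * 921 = 2763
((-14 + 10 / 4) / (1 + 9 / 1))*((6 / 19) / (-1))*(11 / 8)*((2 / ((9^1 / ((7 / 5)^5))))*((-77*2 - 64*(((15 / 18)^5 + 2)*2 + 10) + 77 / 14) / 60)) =-119201109643 / 10935000000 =-10.90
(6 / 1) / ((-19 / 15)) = -90 / 19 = -4.74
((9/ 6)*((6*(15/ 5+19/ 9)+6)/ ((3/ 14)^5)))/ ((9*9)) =29580320/ 19683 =1502.84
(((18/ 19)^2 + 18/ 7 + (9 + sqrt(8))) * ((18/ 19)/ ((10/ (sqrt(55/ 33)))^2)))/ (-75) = -31509/ 12003250-sqrt(2)/ 2375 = -0.00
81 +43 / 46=3769 / 46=81.93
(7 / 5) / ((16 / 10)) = 7 / 8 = 0.88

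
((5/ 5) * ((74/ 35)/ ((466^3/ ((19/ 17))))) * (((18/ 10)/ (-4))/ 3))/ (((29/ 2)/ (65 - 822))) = 1596513/ 8730572397400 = 0.00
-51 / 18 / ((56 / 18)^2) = -459 / 1568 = -0.29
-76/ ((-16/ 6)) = 57/ 2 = 28.50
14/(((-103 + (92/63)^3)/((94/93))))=-109687284/774260743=-0.14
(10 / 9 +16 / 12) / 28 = 11 / 126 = 0.09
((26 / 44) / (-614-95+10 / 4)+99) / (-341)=-1538744 / 5300163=-0.29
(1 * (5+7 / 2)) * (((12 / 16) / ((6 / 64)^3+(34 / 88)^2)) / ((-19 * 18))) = -4212736 / 33922923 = -0.12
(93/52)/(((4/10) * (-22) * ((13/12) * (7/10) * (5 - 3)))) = -6975/52052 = -0.13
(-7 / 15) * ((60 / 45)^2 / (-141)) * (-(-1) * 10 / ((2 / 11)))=1232 / 3807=0.32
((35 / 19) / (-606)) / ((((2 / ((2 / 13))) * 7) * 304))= -5 / 45503328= -0.00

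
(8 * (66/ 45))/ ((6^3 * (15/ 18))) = 44/ 675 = 0.07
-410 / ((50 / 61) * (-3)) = 2501 / 15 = 166.73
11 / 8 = 1.38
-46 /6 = -23 /3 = -7.67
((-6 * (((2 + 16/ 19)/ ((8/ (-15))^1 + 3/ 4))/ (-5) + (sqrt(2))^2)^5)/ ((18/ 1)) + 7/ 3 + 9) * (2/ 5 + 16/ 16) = 219413577440834/ 13790373390105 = 15.91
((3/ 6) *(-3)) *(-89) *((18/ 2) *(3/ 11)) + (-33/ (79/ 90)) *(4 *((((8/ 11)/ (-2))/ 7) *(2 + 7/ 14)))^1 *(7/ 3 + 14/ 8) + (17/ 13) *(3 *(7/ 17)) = 9241941/ 22594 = 409.04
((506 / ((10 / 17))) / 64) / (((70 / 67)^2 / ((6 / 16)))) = 57921567 / 12544000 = 4.62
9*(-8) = -72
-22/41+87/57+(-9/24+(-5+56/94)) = -1109967/292904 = -3.79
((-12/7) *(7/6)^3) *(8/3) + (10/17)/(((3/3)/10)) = -632/459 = -1.38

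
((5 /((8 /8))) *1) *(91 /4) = 455 /4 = 113.75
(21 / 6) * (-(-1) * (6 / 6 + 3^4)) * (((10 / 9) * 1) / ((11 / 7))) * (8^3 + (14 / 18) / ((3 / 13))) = 25413850 / 243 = 104583.74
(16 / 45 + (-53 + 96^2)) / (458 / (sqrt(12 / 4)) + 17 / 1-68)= 7009967 / 1009805 + 188856758 * sqrt(3) / 9088245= 42.93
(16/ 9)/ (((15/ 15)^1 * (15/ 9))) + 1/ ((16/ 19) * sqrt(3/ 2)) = 19 * sqrt(6)/ 48 + 16/ 15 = 2.04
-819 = -819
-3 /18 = -1 /6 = -0.17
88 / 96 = 11 / 12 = 0.92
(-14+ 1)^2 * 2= 338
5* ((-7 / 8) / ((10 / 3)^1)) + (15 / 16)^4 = -35391 / 65536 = -0.54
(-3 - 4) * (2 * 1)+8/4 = -12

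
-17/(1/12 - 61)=12/43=0.28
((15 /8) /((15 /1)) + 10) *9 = 729 /8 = 91.12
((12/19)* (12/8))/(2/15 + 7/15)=30/19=1.58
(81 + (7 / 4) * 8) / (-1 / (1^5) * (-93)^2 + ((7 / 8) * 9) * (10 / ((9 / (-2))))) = -0.01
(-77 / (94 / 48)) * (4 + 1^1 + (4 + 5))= -25872 / 47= -550.47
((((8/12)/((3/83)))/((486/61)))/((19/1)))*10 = 1.22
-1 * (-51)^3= 132651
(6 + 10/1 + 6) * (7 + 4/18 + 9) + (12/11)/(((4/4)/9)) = 366.71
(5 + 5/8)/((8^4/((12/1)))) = 135/8192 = 0.02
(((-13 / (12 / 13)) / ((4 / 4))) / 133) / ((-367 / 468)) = 0.14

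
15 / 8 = 1.88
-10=-10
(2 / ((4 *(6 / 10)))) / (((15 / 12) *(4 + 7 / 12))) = 8 / 55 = 0.15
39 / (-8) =-39 / 8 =-4.88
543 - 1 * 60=483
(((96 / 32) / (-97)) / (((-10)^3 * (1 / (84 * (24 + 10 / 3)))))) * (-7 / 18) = -2009 / 72750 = -0.03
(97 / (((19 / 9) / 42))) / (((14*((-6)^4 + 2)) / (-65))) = -170235 / 24662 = -6.90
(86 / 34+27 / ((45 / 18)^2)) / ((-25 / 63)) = -183393 / 10625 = -17.26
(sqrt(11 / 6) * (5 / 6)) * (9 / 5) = sqrt(66) / 4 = 2.03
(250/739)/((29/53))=13250/21431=0.62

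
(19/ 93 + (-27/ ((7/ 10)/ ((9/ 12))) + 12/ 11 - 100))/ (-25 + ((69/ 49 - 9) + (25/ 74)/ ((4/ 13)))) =1893771740/ 467293101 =4.05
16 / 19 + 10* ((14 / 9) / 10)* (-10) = -2516 / 171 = -14.71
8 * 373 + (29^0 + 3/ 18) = 17911/ 6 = 2985.17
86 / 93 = 0.92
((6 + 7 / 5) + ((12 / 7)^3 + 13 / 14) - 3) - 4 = 21837 / 3430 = 6.37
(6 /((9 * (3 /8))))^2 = 256 /81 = 3.16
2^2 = 4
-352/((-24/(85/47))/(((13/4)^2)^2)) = 2959.28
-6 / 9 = -2 / 3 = -0.67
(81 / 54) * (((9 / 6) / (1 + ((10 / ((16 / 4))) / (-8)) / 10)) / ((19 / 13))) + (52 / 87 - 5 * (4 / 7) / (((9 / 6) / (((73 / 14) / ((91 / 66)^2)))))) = -63160586420 / 20792820867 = -3.04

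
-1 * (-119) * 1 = 119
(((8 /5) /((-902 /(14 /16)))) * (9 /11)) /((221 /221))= -63 /49610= -0.00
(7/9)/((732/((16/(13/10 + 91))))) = 280/1520181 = 0.00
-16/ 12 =-4/ 3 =-1.33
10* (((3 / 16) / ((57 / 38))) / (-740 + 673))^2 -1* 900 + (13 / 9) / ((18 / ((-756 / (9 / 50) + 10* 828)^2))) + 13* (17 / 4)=1725901595413 / 1292832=1334977.47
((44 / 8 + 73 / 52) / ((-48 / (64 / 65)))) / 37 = -359 / 93795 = -0.00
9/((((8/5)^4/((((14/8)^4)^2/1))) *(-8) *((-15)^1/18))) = 19456203375/1073741824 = 18.12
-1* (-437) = 437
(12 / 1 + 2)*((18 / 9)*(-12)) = -336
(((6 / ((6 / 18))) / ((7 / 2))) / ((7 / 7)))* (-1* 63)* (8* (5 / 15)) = -864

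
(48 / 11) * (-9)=-432 / 11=-39.27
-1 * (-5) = 5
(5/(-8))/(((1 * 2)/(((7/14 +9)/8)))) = -95/256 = -0.37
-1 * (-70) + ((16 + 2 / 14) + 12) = 687 / 7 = 98.14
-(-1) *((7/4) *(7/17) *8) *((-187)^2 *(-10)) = -2015860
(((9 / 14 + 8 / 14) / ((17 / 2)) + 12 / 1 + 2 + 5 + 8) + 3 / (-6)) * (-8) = -1492 / 7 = -213.14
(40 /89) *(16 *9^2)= 51840 /89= 582.47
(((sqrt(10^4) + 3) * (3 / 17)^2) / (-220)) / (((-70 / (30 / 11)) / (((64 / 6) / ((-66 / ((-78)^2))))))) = -7519824 / 13463065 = -0.56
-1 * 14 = -14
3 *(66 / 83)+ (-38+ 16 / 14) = -20028 / 581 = -34.47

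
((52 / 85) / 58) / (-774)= -13 / 953955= -0.00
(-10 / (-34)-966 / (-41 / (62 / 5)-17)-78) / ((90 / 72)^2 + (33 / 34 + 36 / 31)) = -319907600 / 39219109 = -8.16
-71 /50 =-1.42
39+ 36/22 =447/11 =40.64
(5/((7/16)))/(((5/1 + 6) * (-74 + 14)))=-4/231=-0.02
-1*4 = -4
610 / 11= 55.45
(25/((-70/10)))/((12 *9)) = -25/756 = -0.03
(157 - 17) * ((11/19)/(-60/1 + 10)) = -154/95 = -1.62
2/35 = 0.06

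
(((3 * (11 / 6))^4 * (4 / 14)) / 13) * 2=14641 / 364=40.22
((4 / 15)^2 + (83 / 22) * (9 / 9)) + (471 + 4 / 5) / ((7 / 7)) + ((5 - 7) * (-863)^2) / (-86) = 3787847341 / 212850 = 17795.85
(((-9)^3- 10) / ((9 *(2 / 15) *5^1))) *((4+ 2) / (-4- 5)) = 739 / 9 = 82.11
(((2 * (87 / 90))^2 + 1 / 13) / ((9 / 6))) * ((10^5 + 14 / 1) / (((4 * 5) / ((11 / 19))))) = 2045919722 / 277875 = 7362.73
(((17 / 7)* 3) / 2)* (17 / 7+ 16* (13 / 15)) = 29087 / 490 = 59.36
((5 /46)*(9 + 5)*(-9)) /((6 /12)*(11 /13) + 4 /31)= -50778 /2047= -24.81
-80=-80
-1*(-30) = 30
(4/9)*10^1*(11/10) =44/9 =4.89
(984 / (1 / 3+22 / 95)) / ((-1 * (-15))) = 18696 / 161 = 116.12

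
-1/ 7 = -0.14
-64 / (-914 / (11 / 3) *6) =176 / 4113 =0.04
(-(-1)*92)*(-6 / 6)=-92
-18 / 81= -2 / 9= -0.22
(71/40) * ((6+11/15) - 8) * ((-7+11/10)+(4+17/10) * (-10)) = 848521/6000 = 141.42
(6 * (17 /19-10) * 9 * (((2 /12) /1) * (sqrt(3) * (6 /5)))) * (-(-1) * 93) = -868806 * sqrt(3) /95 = -15840.17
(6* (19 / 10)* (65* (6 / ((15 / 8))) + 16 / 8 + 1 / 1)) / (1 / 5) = 12027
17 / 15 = 1.13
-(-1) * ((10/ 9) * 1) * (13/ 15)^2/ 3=338/ 1215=0.28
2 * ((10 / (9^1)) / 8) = 5 / 18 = 0.28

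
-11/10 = -1.10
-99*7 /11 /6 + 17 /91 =-1877 /182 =-10.31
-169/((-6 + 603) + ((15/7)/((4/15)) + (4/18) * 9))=-4732/16997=-0.28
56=56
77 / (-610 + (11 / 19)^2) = -27797 / 220089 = -0.13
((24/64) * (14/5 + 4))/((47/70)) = 357/94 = 3.80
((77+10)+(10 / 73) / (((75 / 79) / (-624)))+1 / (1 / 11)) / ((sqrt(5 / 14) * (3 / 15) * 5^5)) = 2906 * sqrt(70) / 1140625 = 0.02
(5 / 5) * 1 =1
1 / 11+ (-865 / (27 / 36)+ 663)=-16178 / 33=-490.24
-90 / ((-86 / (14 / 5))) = 126 / 43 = 2.93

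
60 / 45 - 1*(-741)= 2227 / 3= 742.33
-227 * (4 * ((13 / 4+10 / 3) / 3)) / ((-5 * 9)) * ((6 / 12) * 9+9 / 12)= 125531 / 540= 232.46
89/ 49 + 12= 677/ 49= 13.82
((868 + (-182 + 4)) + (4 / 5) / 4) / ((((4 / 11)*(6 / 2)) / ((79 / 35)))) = 428417 / 300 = 1428.06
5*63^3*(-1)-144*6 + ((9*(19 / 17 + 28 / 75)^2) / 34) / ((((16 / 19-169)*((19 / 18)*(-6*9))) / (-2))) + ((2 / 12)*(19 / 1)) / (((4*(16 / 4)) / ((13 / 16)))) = -18853000578426887987 / 15069153600000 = -1251098.84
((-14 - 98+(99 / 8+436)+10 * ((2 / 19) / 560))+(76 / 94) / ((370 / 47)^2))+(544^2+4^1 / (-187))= 2017519963313287 / 6809679800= 296272.37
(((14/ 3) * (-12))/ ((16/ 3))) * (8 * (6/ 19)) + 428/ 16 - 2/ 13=69/ 988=0.07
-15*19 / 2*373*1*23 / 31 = -2445015 / 62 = -39435.73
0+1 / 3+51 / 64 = 217 / 192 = 1.13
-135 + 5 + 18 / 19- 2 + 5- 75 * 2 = -5245 / 19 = -276.05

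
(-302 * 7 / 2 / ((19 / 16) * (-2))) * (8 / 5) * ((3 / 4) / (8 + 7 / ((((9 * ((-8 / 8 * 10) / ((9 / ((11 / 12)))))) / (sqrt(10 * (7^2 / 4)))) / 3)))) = -123060168 * sqrt(10) / 16636495 - 24556224 / 3327299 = -30.77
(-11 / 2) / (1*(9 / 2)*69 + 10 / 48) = -132 / 7457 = -0.02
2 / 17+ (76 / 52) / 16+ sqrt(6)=739 / 3536+ sqrt(6)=2.66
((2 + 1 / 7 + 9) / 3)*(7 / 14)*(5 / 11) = 65 / 77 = 0.84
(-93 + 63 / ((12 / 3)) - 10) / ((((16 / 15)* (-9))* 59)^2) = -8725 / 32080896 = -0.00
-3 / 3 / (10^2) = -0.01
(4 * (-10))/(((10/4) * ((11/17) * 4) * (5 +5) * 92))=-17/2530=-0.01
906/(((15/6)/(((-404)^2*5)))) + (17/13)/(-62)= 238372397935/806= 295747391.98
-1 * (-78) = 78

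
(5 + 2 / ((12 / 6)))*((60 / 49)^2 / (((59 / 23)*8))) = 62100 / 141659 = 0.44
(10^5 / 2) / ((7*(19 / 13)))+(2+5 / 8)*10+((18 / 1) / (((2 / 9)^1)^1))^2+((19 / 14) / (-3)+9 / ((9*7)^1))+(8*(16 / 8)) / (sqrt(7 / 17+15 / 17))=8*sqrt(374) / 11+18312757 / 1596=11488.22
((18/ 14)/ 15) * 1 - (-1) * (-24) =-837/ 35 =-23.91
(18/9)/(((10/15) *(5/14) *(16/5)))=21/8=2.62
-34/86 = -17/43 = -0.40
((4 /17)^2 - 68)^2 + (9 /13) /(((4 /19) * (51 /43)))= 20061811555 /4343092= 4619.25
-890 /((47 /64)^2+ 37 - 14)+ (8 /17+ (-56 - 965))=-1734711013 /1639089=-1058.34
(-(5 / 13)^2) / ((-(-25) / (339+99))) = -438 / 169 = -2.59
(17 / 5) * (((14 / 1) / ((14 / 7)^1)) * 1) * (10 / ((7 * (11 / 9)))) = 306 / 11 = 27.82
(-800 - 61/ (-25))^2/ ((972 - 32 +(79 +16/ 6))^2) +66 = 391089854739/ 5871390625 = 66.61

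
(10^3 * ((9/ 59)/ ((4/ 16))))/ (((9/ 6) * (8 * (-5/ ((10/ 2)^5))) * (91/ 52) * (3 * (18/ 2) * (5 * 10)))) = -50000/ 3717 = -13.45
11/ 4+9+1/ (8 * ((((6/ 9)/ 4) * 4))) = 191/ 16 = 11.94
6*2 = 12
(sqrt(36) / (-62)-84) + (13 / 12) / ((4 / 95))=-58.37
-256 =-256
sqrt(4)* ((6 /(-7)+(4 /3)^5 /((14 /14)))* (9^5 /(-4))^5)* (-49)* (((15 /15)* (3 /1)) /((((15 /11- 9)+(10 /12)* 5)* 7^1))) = -835021714943060390752950735 /29312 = -28487367458483228396320.64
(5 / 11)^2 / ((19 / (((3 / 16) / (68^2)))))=75 / 170089216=0.00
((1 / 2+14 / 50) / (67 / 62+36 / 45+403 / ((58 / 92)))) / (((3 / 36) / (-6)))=-841464 / 9606145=-0.09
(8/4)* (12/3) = 8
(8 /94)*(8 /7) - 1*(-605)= 199077 /329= 605.10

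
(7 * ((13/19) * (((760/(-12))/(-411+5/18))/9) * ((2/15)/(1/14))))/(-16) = -0.01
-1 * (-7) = 7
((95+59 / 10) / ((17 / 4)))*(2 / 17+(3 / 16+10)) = 2828227 / 11560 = 244.66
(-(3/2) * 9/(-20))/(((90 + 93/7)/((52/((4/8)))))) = 819/1205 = 0.68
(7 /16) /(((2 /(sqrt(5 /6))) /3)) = 0.60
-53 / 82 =-0.65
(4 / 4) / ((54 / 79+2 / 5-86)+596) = 395 / 201878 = 0.00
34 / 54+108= 2933 / 27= 108.63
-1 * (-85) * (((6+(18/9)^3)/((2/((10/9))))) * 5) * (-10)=-297500/9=-33055.56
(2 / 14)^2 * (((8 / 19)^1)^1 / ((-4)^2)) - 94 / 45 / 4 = -21856 / 41895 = -0.52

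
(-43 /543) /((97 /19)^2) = -15523 /5109087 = -0.00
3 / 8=0.38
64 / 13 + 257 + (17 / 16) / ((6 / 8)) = 263.34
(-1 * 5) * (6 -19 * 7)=635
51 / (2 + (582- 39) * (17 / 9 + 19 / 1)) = 9 / 2002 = 0.00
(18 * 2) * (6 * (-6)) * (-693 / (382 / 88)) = 39517632 / 191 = 206898.60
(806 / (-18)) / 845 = -0.05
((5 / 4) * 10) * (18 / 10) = 45 / 2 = 22.50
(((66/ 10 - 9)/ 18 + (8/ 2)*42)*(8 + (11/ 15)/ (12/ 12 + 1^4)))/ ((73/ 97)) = 30652873/ 16425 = 1866.23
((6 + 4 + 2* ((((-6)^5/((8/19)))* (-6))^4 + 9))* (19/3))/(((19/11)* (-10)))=-331670729409449501522/3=-110556909803149833840.67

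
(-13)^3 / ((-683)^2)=-2197 / 466489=-0.00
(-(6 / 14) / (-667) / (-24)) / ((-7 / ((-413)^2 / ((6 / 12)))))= 3481 / 2668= 1.30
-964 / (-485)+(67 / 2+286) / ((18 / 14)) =242973 / 970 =250.49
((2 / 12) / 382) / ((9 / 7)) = 7 / 20628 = 0.00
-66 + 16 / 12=-194 / 3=-64.67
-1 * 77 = -77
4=4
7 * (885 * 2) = 12390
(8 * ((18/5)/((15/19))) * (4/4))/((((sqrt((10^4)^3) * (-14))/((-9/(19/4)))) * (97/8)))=108/265234375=0.00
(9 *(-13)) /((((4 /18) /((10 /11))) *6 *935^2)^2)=-1053 /14796254628100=-0.00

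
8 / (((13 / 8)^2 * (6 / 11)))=2816 / 507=5.55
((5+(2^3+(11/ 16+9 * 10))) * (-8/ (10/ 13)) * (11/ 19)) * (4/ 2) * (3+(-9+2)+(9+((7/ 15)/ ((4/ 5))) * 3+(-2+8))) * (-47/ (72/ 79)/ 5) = 4991545559/ 30400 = 164195.58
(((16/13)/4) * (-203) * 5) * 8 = -32480/13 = -2498.46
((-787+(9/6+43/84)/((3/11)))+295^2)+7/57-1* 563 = 85682.50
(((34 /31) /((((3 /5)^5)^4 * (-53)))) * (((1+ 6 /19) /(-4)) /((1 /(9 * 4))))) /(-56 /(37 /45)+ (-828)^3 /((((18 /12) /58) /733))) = -1499652862548828125 /3599790257501524567072506636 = -0.00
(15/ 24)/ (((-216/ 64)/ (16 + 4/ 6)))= -250/ 81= -3.09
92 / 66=46 / 33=1.39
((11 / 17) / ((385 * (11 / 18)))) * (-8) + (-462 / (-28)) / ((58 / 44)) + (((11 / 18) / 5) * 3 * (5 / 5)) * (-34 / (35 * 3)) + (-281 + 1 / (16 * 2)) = -268.59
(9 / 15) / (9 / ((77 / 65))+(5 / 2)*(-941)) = -462 / 1805575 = -0.00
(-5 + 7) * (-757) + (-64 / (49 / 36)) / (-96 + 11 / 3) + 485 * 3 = -793895 / 13573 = -58.49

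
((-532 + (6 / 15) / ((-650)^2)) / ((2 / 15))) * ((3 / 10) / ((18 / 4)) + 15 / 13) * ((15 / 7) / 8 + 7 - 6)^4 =-12583.36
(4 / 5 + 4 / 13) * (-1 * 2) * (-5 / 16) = 9 / 13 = 0.69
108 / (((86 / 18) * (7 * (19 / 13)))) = 12636 / 5719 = 2.21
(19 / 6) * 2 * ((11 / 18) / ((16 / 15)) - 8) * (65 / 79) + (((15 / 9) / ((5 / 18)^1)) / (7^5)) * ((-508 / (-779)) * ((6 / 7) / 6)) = -80701538088809 / 2085188287392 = -38.70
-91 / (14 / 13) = -169 / 2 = -84.50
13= 13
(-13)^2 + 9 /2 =347 /2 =173.50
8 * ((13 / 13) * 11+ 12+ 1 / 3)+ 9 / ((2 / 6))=641 / 3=213.67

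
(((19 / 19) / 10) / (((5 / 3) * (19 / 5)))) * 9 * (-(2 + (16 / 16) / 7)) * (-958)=38799 / 133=291.72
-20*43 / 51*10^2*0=0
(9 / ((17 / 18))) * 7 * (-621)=-704214 / 17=-41424.35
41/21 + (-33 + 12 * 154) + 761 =54137/21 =2577.95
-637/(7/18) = -1638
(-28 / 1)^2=784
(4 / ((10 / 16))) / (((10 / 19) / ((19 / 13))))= 5776 / 325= 17.77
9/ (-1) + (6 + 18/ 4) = 3/ 2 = 1.50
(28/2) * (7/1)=98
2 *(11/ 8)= 11/ 4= 2.75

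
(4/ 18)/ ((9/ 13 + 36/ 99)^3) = 5848414/ 30986559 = 0.19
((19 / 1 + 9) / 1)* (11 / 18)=154 / 9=17.11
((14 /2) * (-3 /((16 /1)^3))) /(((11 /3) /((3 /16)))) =-189 /720896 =-0.00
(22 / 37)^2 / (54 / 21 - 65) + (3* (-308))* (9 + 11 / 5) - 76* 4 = -31865364732 / 2991265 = -10652.81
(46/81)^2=2116/6561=0.32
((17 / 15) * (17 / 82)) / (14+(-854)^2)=289 / 897075900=0.00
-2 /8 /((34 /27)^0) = -1 /4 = -0.25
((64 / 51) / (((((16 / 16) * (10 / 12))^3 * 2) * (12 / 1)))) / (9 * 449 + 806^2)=192 / 1389063625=0.00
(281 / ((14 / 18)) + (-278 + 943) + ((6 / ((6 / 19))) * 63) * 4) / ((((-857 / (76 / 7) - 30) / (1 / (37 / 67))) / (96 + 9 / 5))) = -547797360 / 57953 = -9452.44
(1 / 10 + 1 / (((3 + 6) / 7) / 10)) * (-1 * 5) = -709 / 18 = -39.39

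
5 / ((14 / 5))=25 / 14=1.79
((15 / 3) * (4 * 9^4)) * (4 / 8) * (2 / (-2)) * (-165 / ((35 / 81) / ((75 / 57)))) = 4384388250 / 133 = 32965325.19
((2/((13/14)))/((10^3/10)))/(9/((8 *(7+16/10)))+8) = 2408/909025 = 0.00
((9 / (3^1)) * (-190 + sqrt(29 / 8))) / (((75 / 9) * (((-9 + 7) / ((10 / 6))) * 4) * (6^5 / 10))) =95 / 5184 - sqrt(58) / 41472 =0.02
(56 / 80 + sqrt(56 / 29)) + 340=2 * sqrt(406) / 29 + 3407 / 10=342.09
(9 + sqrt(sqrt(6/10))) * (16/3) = 16 * 3^(1/4) * 5^(3/4)/15 + 48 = 52.69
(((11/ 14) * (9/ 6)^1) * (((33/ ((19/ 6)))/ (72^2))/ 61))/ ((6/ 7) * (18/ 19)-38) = -121/ 115855104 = -0.00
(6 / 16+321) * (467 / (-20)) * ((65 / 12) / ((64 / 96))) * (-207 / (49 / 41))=132469687467 / 12544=10560402.38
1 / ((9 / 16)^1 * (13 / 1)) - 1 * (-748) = 87532 / 117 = 748.14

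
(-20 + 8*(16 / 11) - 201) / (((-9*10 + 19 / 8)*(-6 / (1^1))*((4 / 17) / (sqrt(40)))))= -10.70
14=14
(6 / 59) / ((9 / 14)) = 28 / 177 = 0.16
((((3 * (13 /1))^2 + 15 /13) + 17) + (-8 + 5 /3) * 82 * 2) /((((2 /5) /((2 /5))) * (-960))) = -0.52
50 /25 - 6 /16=13 /8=1.62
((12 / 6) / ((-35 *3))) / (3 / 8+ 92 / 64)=-32 / 3045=-0.01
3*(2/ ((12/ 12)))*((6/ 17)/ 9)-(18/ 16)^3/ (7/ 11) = -121987/ 60928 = -2.00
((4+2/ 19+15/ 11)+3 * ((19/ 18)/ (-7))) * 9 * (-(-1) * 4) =264210/ 1463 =180.59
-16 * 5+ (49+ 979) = 948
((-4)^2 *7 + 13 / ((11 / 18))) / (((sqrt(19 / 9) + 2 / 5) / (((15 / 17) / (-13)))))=1979100 / 1067209 -1649250 *sqrt(19) / 1067209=-4.88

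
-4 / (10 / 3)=-6 / 5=-1.20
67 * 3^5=16281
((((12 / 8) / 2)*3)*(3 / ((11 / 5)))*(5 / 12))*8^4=57600 / 11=5236.36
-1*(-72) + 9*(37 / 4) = 621 / 4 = 155.25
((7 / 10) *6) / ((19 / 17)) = 357 / 95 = 3.76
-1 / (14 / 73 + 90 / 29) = -2117 / 6976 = -0.30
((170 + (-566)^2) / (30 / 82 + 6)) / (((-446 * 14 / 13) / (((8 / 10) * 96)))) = -8050.97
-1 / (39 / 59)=-59 / 39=-1.51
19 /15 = 1.27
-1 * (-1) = 1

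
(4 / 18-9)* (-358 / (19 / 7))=197974 / 171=1157.74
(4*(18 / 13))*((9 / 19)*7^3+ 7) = 231840 / 247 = 938.62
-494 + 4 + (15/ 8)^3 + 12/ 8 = -246737/ 512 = -481.91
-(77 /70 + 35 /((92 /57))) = -22.78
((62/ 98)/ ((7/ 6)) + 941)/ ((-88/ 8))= -29359/ 343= -85.59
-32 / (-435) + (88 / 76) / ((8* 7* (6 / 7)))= 2153 / 22040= 0.10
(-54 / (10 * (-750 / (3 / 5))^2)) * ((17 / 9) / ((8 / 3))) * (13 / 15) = -663 / 312500000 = -0.00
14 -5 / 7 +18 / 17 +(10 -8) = 1945 / 119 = 16.34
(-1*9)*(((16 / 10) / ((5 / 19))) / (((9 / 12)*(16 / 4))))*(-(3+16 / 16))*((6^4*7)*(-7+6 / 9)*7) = -29343928.32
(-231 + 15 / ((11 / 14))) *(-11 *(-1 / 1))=-2331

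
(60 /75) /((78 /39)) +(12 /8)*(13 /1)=199 /10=19.90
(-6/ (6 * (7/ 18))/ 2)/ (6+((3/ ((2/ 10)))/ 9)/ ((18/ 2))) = -243/ 1169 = -0.21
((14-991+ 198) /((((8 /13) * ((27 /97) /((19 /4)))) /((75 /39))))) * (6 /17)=-14661.94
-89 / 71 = -1.25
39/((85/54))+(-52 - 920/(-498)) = -25.38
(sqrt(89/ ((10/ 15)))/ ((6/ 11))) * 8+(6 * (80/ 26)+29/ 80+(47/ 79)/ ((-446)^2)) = 188.29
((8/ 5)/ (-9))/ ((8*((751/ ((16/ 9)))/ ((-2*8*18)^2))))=-16384/ 3755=-4.36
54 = 54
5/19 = 0.26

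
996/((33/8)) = 2656/11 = 241.45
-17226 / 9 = -1914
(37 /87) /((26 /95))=3515 /2262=1.55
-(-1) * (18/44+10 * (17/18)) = 1951/198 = 9.85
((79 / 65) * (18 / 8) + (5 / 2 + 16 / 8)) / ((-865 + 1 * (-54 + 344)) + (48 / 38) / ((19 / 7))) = -679041 / 53925820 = -0.01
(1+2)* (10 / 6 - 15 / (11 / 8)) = -305 / 11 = -27.73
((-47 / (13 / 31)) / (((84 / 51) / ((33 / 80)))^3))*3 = -771737120451 / 146112512000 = -5.28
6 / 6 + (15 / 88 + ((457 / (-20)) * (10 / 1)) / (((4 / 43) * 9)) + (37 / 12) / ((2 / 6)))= -51977 / 198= -262.51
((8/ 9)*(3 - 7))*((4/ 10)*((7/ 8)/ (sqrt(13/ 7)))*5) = -56*sqrt(91)/ 117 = -4.57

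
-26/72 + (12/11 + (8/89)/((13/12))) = 0.81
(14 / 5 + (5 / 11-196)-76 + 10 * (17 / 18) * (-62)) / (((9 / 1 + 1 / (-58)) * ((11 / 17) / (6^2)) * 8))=-208479347 / 315205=-661.41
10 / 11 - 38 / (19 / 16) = -342 / 11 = -31.09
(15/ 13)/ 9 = 5/ 39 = 0.13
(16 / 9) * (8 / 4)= 32 / 9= 3.56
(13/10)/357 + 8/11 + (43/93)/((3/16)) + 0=11675299/3652110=3.20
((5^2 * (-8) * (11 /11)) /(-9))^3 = 8000000 /729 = 10973.94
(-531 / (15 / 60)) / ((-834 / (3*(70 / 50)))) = 7434 / 695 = 10.70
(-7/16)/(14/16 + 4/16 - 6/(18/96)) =7/494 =0.01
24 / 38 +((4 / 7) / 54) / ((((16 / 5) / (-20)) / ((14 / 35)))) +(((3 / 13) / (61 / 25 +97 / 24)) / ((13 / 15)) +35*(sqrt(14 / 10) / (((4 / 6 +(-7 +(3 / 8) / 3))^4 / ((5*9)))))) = 1525141693 / 2360152431 +104509440*sqrt(35) / 492884401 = 1.90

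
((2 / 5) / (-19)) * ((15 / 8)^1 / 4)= -3 / 304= -0.01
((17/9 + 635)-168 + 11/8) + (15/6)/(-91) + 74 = 3565837/6552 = 544.24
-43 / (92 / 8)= -86 / 23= -3.74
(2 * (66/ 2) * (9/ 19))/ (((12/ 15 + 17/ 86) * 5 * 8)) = 387/ 494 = 0.78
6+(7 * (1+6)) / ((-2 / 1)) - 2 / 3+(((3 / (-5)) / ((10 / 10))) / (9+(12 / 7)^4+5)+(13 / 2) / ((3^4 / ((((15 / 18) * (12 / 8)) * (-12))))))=-149656981 / 7337250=-20.40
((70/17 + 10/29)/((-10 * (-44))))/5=1/493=0.00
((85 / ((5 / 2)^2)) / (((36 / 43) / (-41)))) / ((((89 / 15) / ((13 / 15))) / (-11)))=4285853 / 4005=1070.13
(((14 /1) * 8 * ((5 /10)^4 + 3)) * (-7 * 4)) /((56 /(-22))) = 3773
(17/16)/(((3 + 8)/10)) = 85/88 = 0.97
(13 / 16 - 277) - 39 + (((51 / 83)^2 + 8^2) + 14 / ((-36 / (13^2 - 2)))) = -313233403 / 992016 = -315.75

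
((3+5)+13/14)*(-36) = -2250/7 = -321.43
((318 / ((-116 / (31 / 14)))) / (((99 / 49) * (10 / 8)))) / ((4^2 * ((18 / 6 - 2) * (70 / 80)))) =-1643 / 9570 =-0.17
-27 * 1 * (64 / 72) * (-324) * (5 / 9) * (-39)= -168480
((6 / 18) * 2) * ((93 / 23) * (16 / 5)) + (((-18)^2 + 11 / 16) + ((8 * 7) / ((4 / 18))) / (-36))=600417 / 1840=326.31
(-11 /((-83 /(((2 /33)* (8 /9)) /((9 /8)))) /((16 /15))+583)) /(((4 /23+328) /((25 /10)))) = 29440 /366061017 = 0.00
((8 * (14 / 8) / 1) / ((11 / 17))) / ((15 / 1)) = 238 / 165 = 1.44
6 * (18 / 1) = 108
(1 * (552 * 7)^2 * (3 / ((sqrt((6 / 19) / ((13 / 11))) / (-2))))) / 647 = -14930496 * sqrt(16302) / 7117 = -267853.74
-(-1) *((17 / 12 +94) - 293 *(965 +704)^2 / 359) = -9793621421 / 4308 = -2273356.88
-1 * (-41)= 41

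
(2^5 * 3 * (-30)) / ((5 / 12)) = -6912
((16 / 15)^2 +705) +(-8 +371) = 240556 / 225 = 1069.14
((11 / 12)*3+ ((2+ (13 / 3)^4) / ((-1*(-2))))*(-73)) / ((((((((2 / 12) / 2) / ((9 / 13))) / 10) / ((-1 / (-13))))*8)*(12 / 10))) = -104816675 / 12168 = -8614.13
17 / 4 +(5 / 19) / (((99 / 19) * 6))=5059 / 1188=4.26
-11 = -11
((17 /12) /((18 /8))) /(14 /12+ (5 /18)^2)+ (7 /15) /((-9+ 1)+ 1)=0.44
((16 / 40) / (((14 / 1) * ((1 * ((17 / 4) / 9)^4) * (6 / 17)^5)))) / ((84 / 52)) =15912 / 245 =64.95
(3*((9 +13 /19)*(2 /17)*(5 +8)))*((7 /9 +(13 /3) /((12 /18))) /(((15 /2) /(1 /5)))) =626704 /72675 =8.62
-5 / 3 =-1.67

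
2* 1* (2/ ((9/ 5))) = 2.22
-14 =-14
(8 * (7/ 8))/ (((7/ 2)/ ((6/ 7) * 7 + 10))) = 32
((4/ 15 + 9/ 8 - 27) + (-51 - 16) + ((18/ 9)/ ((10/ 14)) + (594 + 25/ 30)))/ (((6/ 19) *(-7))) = -383819/ 1680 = -228.46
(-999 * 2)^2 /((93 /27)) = 35928036 /31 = 1158968.90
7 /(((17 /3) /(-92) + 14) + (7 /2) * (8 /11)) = 21252 /50045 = 0.42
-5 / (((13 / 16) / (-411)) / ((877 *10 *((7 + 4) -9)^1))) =44362707.69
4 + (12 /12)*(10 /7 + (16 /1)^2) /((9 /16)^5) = 1891187324 /413343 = 4575.35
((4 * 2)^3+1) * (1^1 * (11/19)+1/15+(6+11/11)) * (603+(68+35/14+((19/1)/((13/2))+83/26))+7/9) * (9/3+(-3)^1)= 0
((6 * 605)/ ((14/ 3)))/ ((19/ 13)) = 70785/ 133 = 532.22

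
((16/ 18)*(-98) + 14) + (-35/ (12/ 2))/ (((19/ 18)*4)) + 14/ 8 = -12439/ 171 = -72.74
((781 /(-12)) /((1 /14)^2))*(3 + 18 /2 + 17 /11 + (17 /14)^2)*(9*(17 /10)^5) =-9793575826203 /400000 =-24483939.57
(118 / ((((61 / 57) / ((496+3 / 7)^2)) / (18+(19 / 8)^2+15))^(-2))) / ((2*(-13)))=-2159055417344 / 37666956635866620973828125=-0.00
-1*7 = -7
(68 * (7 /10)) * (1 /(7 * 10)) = 17 /25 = 0.68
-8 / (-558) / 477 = 4 / 133083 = 0.00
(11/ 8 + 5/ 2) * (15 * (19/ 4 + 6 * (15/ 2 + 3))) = 126015/ 32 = 3937.97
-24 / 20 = -6 / 5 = -1.20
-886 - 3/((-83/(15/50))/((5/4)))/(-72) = -4706433/5312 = -886.00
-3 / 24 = -1 / 8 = -0.12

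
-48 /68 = -12 /17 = -0.71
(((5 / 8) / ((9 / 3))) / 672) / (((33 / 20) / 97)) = 2425 / 133056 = 0.02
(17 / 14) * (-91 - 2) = -1581 / 14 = -112.93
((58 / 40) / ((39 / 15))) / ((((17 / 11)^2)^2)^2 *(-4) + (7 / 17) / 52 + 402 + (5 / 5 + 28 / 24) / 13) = 317036784999 / 154629273697399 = 0.00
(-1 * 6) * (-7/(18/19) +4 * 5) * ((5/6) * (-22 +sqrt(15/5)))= 12485/9 - 1135 * sqrt(3)/18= 1278.01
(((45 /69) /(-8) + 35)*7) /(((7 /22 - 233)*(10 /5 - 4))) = 494725 /941896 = 0.53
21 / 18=7 / 6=1.17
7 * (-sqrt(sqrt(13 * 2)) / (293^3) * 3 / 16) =-21 * 26^(1 / 4) / 402460112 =-0.00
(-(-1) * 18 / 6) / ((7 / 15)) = 45 / 7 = 6.43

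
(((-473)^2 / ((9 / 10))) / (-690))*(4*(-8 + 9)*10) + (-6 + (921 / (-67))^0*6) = -8949160 / 621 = -14410.89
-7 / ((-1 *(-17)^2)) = 0.02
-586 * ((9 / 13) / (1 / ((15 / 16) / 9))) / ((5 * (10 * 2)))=-879 / 2080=-0.42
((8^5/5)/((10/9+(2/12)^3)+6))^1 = 7077888/7685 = 921.00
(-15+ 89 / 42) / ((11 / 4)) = -1082 / 231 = -4.68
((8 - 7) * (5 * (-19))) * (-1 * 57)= 5415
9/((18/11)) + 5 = 21/2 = 10.50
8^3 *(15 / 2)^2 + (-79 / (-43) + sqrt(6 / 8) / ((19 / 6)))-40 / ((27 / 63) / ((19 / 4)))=3 *sqrt(3) / 19 + 3658247 / 129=28358.78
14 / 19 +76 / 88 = 669 / 418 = 1.60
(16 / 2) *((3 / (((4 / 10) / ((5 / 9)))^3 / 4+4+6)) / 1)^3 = 102996826171875 / 490310490779864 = 0.21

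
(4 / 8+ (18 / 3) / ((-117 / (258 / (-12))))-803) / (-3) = 62509 / 234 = 267.13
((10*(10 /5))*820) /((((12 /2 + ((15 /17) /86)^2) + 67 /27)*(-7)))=-946460203200 /3426365257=-276.23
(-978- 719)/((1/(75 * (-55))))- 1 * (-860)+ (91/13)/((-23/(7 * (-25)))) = 161023880/23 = 7001038.26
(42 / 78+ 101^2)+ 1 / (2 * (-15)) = 3978587 / 390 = 10201.51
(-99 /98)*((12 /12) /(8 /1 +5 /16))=-792 /6517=-0.12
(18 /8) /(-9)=-1 /4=-0.25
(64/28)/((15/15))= 16/7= 2.29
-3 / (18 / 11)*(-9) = 33 / 2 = 16.50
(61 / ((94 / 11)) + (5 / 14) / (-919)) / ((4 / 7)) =1079077 / 86386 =12.49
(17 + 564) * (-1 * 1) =-581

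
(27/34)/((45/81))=243/170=1.43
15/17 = 0.88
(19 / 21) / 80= 19 / 1680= 0.01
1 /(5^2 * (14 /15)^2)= 9 /196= 0.05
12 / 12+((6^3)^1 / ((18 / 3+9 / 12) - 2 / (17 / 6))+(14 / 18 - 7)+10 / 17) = 651955 / 20961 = 31.10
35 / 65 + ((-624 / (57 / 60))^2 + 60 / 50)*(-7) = -70866616471 / 23465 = -3020098.72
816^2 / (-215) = -3097.00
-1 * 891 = -891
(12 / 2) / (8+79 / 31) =62 / 109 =0.57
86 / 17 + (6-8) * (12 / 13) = 710 / 221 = 3.21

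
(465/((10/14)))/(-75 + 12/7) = -1519/171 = -8.88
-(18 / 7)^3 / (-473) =5832 / 162239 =0.04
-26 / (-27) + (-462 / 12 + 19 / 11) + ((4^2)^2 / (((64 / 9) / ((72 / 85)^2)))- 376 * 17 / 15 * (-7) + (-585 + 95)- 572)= 8201145221 / 4291650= 1910.95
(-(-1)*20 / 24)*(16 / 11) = 40 / 33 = 1.21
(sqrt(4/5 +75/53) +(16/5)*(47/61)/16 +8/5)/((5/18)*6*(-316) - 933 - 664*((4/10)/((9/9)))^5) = -1003125/838635259 - 1875*sqrt(155555)/728650307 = -0.00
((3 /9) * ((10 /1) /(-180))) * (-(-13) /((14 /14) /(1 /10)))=-13 /540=-0.02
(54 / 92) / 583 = 27 / 26818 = 0.00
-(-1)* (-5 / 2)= -5 / 2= -2.50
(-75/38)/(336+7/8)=-60/10241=-0.01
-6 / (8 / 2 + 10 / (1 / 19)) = -3 / 97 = -0.03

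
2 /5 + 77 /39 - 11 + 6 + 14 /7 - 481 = -93917 /195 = -481.63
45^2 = 2025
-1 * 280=-280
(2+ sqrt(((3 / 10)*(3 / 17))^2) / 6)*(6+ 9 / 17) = 75813 / 5780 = 13.12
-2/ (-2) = 1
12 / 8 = 3 / 2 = 1.50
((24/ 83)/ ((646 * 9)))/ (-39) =-4/ 3136653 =-0.00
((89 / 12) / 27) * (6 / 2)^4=89 / 4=22.25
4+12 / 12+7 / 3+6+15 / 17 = 725 / 51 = 14.22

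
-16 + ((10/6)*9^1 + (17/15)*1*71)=1192/15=79.47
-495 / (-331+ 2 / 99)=49005 / 32767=1.50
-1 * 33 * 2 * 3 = -198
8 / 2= 4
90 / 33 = 30 / 11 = 2.73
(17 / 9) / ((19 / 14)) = 238 / 171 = 1.39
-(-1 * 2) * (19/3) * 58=2204/3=734.67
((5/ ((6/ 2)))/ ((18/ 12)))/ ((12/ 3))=5/ 18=0.28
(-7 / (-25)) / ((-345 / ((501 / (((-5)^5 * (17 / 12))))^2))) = -84336336 / 8114013671875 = -0.00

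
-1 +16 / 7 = 1.29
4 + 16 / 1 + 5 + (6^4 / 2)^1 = 673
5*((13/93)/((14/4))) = 130/651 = 0.20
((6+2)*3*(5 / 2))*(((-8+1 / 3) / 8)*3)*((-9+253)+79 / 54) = -1524325 / 36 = -42342.36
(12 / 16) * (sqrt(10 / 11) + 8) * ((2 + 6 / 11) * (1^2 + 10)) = 21 * sqrt(110) / 11 + 168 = 188.02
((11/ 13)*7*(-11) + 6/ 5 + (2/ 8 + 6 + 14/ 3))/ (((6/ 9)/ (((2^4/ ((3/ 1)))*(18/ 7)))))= -1091.05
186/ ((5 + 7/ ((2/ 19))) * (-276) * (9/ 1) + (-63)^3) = -62/ 142551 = -0.00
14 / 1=14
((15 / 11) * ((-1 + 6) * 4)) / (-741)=-100 / 2717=-0.04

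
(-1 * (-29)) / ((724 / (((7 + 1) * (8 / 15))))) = 464 / 2715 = 0.17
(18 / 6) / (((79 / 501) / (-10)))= -15030 / 79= -190.25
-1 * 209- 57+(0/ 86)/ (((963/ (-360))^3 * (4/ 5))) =-266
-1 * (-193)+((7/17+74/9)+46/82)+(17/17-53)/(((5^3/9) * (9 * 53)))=8402618429/41558625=202.19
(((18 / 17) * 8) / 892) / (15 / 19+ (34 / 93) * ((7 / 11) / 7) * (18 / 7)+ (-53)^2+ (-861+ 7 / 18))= 29388744 / 6032577815911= 0.00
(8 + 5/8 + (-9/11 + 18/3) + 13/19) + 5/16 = 49503/3344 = 14.80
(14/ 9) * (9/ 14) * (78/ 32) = 39/ 16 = 2.44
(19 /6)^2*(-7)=-2527 /36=-70.19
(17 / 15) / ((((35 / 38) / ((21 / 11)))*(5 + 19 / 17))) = 5491 / 14300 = 0.38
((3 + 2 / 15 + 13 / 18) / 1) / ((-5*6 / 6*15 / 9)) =-347 / 750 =-0.46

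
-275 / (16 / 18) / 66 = -75 / 16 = -4.69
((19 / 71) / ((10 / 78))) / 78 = 19 / 710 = 0.03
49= 49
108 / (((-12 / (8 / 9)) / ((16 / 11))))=-128 / 11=-11.64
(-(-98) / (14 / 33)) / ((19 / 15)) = 3465 / 19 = 182.37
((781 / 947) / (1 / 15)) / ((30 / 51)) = 39831 / 1894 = 21.03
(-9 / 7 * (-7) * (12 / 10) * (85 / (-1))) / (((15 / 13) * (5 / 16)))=-63648 / 25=-2545.92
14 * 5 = 70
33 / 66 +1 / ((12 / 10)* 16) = 53 / 96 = 0.55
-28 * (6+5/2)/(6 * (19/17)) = -2023/57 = -35.49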